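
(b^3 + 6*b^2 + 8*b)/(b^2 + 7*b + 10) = b*(b + 4)/(b + 5)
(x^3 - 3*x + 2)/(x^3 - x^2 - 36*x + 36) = (x^2 + x - 2)/(x^2 - 36)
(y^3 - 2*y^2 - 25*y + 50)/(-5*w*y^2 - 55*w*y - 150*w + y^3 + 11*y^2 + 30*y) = (y^2 - 7*y + 10)/(-5*w*y - 30*w + y^2 + 6*y)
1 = 1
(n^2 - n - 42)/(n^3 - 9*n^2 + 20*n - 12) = (n^2 - n - 42)/(n^3 - 9*n^2 + 20*n - 12)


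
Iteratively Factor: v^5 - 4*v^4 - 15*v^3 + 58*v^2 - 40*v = (v + 4)*(v^4 - 8*v^3 + 17*v^2 - 10*v) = v*(v + 4)*(v^3 - 8*v^2 + 17*v - 10) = v*(v - 1)*(v + 4)*(v^2 - 7*v + 10) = v*(v - 2)*(v - 1)*(v + 4)*(v - 5)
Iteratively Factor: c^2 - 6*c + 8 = (c - 4)*(c - 2)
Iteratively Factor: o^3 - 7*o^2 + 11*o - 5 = (o - 5)*(o^2 - 2*o + 1) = (o - 5)*(o - 1)*(o - 1)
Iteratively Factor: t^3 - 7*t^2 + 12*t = (t)*(t^2 - 7*t + 12) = t*(t - 4)*(t - 3)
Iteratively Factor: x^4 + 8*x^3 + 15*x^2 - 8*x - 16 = (x + 1)*(x^3 + 7*x^2 + 8*x - 16) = (x - 1)*(x + 1)*(x^2 + 8*x + 16) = (x - 1)*(x + 1)*(x + 4)*(x + 4)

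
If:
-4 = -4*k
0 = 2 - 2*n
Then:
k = 1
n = 1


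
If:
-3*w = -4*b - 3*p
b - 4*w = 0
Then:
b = 4*w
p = -13*w/3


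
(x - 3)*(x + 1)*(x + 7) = x^3 + 5*x^2 - 17*x - 21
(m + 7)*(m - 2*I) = m^2 + 7*m - 2*I*m - 14*I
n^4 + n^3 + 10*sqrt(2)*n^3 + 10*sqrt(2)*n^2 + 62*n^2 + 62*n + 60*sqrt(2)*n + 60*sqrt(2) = (n + 1)*(n + 2*sqrt(2))*(n + 3*sqrt(2))*(n + 5*sqrt(2))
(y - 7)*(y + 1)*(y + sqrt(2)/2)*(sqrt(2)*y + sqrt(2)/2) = sqrt(2)*y^4 - 11*sqrt(2)*y^3/2 + y^3 - 10*sqrt(2)*y^2 - 11*y^2/2 - 10*y - 7*sqrt(2)*y/2 - 7/2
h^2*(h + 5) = h^3 + 5*h^2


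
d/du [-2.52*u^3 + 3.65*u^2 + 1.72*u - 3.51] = -7.56*u^2 + 7.3*u + 1.72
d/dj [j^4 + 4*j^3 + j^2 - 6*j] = 4*j^3 + 12*j^2 + 2*j - 6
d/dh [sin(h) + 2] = cos(h)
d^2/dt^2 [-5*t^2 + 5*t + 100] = -10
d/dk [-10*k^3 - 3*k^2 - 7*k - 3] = -30*k^2 - 6*k - 7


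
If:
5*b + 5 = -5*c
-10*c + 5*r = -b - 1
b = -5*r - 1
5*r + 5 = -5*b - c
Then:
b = -1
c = 0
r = 0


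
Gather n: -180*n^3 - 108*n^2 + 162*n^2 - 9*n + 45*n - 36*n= -180*n^3 + 54*n^2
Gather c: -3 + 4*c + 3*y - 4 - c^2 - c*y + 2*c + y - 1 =-c^2 + c*(6 - y) + 4*y - 8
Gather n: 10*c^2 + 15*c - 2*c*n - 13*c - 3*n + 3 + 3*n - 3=10*c^2 - 2*c*n + 2*c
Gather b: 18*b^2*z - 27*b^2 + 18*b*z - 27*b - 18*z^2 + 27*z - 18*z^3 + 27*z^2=b^2*(18*z - 27) + b*(18*z - 27) - 18*z^3 + 9*z^2 + 27*z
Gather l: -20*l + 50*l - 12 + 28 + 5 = 30*l + 21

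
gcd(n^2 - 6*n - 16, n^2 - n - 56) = n - 8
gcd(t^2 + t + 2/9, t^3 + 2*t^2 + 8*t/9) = t + 2/3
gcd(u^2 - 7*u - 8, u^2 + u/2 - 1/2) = u + 1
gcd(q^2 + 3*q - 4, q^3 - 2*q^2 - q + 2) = q - 1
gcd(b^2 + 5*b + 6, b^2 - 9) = b + 3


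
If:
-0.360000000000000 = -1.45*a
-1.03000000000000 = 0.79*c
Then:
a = 0.25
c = -1.30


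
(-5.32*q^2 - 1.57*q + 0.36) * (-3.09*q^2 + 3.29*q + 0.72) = 16.4388*q^4 - 12.6515*q^3 - 10.1081*q^2 + 0.0539999999999998*q + 0.2592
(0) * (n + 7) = 0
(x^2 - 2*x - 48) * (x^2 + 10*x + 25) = x^4 + 8*x^3 - 43*x^2 - 530*x - 1200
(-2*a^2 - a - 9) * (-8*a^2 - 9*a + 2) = 16*a^4 + 26*a^3 + 77*a^2 + 79*a - 18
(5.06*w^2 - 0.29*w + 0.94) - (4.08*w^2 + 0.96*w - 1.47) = 0.98*w^2 - 1.25*w + 2.41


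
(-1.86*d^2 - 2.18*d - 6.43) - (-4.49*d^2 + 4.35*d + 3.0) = 2.63*d^2 - 6.53*d - 9.43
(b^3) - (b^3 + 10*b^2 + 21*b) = -10*b^2 - 21*b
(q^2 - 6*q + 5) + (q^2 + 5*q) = 2*q^2 - q + 5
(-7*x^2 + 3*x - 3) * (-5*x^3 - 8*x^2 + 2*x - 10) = 35*x^5 + 41*x^4 - 23*x^3 + 100*x^2 - 36*x + 30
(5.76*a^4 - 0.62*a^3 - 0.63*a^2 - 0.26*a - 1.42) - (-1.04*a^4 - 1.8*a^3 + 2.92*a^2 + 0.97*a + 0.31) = 6.8*a^4 + 1.18*a^3 - 3.55*a^2 - 1.23*a - 1.73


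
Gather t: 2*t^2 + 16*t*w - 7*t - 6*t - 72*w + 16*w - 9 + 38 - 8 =2*t^2 + t*(16*w - 13) - 56*w + 21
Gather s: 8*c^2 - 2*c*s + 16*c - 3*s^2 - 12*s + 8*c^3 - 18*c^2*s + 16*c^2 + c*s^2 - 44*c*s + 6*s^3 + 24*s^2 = 8*c^3 + 24*c^2 + 16*c + 6*s^3 + s^2*(c + 21) + s*(-18*c^2 - 46*c - 12)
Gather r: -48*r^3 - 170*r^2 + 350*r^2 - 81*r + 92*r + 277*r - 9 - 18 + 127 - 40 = -48*r^3 + 180*r^2 + 288*r + 60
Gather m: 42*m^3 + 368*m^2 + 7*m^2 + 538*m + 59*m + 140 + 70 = 42*m^3 + 375*m^2 + 597*m + 210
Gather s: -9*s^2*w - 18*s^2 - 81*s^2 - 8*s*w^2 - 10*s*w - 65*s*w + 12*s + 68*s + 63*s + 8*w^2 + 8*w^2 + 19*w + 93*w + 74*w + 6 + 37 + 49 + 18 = s^2*(-9*w - 99) + s*(-8*w^2 - 75*w + 143) + 16*w^2 + 186*w + 110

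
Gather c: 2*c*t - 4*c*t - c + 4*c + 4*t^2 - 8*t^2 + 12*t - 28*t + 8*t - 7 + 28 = c*(3 - 2*t) - 4*t^2 - 8*t + 21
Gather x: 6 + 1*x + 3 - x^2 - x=9 - x^2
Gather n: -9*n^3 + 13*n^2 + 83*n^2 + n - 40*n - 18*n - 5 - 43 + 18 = -9*n^3 + 96*n^2 - 57*n - 30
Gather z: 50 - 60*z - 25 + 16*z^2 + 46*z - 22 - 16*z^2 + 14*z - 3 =0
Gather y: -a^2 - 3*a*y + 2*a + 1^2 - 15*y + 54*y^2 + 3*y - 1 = -a^2 + 2*a + 54*y^2 + y*(-3*a - 12)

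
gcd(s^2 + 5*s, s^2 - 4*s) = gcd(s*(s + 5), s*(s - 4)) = s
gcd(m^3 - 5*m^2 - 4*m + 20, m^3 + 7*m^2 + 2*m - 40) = m - 2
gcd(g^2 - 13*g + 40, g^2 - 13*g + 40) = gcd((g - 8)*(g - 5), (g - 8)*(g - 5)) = g^2 - 13*g + 40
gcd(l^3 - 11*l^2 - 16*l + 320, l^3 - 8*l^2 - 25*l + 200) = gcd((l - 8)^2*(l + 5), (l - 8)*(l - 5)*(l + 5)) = l^2 - 3*l - 40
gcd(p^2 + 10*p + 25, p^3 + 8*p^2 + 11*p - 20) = p + 5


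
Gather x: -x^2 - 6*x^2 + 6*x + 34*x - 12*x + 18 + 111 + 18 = -7*x^2 + 28*x + 147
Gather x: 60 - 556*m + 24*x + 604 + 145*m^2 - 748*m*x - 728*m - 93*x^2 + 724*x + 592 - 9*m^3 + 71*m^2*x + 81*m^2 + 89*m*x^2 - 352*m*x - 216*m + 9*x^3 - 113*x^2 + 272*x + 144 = -9*m^3 + 226*m^2 - 1500*m + 9*x^3 + x^2*(89*m - 206) + x*(71*m^2 - 1100*m + 1020) + 1400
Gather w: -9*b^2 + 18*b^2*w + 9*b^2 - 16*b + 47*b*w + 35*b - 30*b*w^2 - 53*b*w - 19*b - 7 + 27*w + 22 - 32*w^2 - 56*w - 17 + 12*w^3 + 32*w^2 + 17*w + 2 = -30*b*w^2 + 12*w^3 + w*(18*b^2 - 6*b - 12)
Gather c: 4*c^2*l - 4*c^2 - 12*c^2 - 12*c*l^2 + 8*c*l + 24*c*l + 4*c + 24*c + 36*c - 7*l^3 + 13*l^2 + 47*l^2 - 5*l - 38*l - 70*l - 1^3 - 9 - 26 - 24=c^2*(4*l - 16) + c*(-12*l^2 + 32*l + 64) - 7*l^3 + 60*l^2 - 113*l - 60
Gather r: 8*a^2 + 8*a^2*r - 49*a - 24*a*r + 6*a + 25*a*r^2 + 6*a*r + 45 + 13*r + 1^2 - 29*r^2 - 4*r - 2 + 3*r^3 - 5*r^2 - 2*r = 8*a^2 - 43*a + 3*r^3 + r^2*(25*a - 34) + r*(8*a^2 - 18*a + 7) + 44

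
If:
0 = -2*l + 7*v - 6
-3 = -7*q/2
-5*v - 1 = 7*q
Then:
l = -79/10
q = 6/7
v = -7/5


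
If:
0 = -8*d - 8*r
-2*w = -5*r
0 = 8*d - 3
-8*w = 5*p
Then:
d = 3/8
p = 3/2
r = -3/8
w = -15/16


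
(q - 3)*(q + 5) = q^2 + 2*q - 15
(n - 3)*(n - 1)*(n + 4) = n^3 - 13*n + 12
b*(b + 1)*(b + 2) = b^3 + 3*b^2 + 2*b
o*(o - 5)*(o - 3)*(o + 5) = o^4 - 3*o^3 - 25*o^2 + 75*o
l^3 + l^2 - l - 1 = (l - 1)*(l + 1)^2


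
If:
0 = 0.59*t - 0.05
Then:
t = 0.08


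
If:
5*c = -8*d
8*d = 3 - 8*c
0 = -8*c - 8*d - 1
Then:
No Solution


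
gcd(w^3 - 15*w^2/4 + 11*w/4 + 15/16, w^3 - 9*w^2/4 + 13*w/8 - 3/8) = 1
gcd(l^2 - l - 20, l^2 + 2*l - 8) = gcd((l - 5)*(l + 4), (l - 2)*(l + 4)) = l + 4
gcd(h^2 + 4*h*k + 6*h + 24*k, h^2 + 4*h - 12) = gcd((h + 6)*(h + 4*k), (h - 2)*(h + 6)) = h + 6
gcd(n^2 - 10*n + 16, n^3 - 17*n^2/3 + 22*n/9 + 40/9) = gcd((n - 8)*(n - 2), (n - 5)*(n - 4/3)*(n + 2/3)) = 1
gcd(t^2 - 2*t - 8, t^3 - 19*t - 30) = t + 2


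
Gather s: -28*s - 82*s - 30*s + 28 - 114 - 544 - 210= -140*s - 840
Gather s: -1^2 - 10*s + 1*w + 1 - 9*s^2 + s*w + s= -9*s^2 + s*(w - 9) + w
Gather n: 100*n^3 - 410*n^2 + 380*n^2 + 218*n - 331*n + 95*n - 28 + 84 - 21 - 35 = 100*n^3 - 30*n^2 - 18*n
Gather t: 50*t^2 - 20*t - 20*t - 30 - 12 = 50*t^2 - 40*t - 42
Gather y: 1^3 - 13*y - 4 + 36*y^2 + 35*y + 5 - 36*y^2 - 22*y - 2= 0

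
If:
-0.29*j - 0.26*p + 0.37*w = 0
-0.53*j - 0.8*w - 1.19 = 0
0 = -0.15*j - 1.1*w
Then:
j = -2.83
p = 3.70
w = 0.39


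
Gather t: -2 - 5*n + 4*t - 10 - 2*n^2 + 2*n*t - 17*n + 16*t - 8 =-2*n^2 - 22*n + t*(2*n + 20) - 20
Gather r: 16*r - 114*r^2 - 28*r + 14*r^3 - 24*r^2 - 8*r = 14*r^3 - 138*r^2 - 20*r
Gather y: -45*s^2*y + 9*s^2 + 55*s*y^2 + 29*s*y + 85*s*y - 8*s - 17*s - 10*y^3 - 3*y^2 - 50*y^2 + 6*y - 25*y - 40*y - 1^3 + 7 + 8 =9*s^2 - 25*s - 10*y^3 + y^2*(55*s - 53) + y*(-45*s^2 + 114*s - 59) + 14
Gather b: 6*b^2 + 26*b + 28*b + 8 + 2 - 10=6*b^2 + 54*b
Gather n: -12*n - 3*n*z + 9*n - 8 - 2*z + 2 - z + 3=n*(-3*z - 3) - 3*z - 3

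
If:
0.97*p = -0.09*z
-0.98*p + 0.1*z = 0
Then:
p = 0.00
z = 0.00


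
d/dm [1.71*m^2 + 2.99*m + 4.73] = 3.42*m + 2.99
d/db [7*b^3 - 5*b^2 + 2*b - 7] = 21*b^2 - 10*b + 2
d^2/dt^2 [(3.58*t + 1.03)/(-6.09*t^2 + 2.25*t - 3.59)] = (-(3.58*t + 1.03)*(12.18*t - 2.25)*(24.36*t - 4.5) + (130.8132*t - 3.5646)*(6.09*t^2 - 2.25*t + 3.59))/(6.09*t^2 - 2.25*t + 3.59)^3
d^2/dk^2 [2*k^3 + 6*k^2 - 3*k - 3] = 12*k + 12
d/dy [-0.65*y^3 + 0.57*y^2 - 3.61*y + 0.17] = -1.95*y^2 + 1.14*y - 3.61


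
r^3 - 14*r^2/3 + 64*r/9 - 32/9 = (r - 2)*(r - 4/3)^2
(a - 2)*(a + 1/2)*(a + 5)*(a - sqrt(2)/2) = a^4 - sqrt(2)*a^3/2 + 7*a^3/2 - 17*a^2/2 - 7*sqrt(2)*a^2/4 - 5*a + 17*sqrt(2)*a/4 + 5*sqrt(2)/2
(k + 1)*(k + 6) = k^2 + 7*k + 6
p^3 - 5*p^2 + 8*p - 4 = (p - 2)^2*(p - 1)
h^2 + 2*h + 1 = (h + 1)^2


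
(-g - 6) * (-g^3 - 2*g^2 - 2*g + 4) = g^4 + 8*g^3 + 14*g^2 + 8*g - 24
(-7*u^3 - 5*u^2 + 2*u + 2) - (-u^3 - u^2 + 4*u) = -6*u^3 - 4*u^2 - 2*u + 2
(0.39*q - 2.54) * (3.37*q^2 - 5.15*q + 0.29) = 1.3143*q^3 - 10.5683*q^2 + 13.1941*q - 0.7366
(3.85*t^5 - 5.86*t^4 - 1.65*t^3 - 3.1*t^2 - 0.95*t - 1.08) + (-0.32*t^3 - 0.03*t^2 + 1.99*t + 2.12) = 3.85*t^5 - 5.86*t^4 - 1.97*t^3 - 3.13*t^2 + 1.04*t + 1.04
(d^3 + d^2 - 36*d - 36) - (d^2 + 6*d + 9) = d^3 - 42*d - 45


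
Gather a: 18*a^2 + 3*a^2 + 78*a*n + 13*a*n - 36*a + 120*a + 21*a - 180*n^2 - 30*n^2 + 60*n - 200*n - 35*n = 21*a^2 + a*(91*n + 105) - 210*n^2 - 175*n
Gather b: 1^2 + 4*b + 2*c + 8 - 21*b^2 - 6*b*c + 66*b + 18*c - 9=-21*b^2 + b*(70 - 6*c) + 20*c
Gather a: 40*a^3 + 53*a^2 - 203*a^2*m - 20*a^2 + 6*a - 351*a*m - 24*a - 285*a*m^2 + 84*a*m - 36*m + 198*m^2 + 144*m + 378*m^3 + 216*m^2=40*a^3 + a^2*(33 - 203*m) + a*(-285*m^2 - 267*m - 18) + 378*m^3 + 414*m^2 + 108*m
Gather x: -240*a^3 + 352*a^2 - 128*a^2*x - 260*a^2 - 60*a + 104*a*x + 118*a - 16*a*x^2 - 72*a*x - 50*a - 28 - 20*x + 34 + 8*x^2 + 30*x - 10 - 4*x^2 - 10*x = -240*a^3 + 92*a^2 + 8*a + x^2*(4 - 16*a) + x*(-128*a^2 + 32*a) - 4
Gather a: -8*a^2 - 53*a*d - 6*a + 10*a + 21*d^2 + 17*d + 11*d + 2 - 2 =-8*a^2 + a*(4 - 53*d) + 21*d^2 + 28*d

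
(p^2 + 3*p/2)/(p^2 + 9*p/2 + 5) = p*(2*p + 3)/(2*p^2 + 9*p + 10)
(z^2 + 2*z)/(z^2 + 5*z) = (z + 2)/(z + 5)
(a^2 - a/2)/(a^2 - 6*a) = (a - 1/2)/(a - 6)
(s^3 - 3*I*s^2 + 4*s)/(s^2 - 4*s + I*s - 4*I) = s*(s - 4*I)/(s - 4)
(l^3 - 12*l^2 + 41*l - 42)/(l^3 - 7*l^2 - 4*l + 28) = (l - 3)/(l + 2)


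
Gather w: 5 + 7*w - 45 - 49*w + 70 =30 - 42*w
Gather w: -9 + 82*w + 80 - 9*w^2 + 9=-9*w^2 + 82*w + 80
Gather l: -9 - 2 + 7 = -4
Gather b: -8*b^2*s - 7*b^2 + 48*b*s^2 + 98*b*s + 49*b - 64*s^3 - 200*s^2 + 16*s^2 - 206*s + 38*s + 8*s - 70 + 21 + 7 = b^2*(-8*s - 7) + b*(48*s^2 + 98*s + 49) - 64*s^3 - 184*s^2 - 160*s - 42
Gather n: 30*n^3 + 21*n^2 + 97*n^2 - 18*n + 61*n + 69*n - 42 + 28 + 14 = 30*n^3 + 118*n^2 + 112*n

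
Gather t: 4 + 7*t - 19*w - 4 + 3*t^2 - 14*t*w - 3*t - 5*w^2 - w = 3*t^2 + t*(4 - 14*w) - 5*w^2 - 20*w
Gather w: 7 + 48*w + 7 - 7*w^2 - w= -7*w^2 + 47*w + 14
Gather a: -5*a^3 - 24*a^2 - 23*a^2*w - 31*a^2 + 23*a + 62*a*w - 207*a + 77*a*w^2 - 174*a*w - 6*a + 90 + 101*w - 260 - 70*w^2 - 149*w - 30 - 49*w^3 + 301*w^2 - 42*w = -5*a^3 + a^2*(-23*w - 55) + a*(77*w^2 - 112*w - 190) - 49*w^3 + 231*w^2 - 90*w - 200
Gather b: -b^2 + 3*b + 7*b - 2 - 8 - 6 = -b^2 + 10*b - 16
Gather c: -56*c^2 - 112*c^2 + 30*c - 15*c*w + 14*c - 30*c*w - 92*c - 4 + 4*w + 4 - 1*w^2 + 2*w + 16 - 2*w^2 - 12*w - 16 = -168*c^2 + c*(-45*w - 48) - 3*w^2 - 6*w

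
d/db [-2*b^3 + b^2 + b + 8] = -6*b^2 + 2*b + 1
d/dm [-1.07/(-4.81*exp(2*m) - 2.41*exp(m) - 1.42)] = (-10.2934*exp(m) - 2.5787)*exp(m)/(4.81*exp(2*m) + 2.41*exp(m) + 1.42)^2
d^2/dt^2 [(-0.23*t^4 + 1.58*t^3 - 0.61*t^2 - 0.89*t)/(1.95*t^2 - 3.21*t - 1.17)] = (-1.74915*t^6 + 8.63811000000003*t^5 - 11.071188*t^4 + 11.54448*t^3 + 23.475582*t^2 + 0.793961999999997*t + 5.015088)/(7.414875*t^6 - 36.618075*t^5 + 46.93221*t^4 + 10.865529*t^3 - 28.159326*t^2 - 13.182507*t - 1.601613)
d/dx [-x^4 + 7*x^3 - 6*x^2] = x*(-4*x^2 + 21*x - 12)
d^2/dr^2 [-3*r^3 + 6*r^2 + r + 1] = 12 - 18*r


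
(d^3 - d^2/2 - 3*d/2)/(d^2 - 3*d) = (2*d^2 - d - 3)/(2*(d - 3))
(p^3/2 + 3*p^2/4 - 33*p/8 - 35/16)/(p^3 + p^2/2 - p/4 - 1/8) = (4*p^2 + 4*p - 35)/(2*(4*p^2 - 1))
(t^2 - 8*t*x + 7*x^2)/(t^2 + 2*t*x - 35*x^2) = (t^2 - 8*t*x + 7*x^2)/(t^2 + 2*t*x - 35*x^2)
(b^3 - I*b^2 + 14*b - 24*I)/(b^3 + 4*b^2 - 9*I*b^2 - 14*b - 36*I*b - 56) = (b^2 + I*b + 12)/(b^2 + b*(4 - 7*I) - 28*I)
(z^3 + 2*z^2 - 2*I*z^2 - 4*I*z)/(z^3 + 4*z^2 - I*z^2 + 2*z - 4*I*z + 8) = z*(z + 2)/(z^2 + z*(4 + I) + 4*I)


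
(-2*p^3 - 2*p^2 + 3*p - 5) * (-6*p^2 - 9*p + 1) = 12*p^5 + 30*p^4 - 2*p^3 + p^2 + 48*p - 5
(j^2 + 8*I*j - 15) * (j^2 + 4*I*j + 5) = j^4 + 12*I*j^3 - 42*j^2 - 20*I*j - 75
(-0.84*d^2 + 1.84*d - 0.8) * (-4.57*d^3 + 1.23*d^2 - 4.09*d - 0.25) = 3.8388*d^5 - 9.442*d^4 + 9.3548*d^3 - 8.2996*d^2 + 2.812*d + 0.2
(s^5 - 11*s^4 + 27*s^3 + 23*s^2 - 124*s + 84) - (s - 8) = s^5 - 11*s^4 + 27*s^3 + 23*s^2 - 125*s + 92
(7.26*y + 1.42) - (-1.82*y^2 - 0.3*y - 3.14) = 1.82*y^2 + 7.56*y + 4.56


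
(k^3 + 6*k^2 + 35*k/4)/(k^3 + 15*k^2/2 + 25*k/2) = (k + 7/2)/(k + 5)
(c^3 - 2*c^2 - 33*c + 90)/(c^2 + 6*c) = c - 8 + 15/c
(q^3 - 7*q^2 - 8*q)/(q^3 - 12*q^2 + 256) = q*(q + 1)/(q^2 - 4*q - 32)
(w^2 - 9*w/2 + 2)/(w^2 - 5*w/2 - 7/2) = (-2*w^2 + 9*w - 4)/(-2*w^2 + 5*w + 7)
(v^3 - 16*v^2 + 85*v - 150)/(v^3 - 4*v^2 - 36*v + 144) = (v^2 - 10*v + 25)/(v^2 + 2*v - 24)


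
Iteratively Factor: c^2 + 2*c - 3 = (c + 3)*(c - 1)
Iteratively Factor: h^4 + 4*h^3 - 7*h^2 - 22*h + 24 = (h + 3)*(h^3 + h^2 - 10*h + 8) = (h + 3)*(h + 4)*(h^2 - 3*h + 2) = (h - 2)*(h + 3)*(h + 4)*(h - 1)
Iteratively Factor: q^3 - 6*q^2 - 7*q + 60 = (q + 3)*(q^2 - 9*q + 20) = (q - 5)*(q + 3)*(q - 4)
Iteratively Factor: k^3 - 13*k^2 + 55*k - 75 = (k - 5)*(k^2 - 8*k + 15) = (k - 5)*(k - 3)*(k - 5)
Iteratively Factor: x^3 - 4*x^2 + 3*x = (x - 1)*(x^2 - 3*x) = (x - 3)*(x - 1)*(x)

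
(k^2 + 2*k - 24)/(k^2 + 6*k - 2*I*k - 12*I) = (k - 4)/(k - 2*I)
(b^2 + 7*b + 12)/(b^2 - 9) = (b + 4)/(b - 3)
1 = 1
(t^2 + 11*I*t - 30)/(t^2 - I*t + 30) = (t + 6*I)/(t - 6*I)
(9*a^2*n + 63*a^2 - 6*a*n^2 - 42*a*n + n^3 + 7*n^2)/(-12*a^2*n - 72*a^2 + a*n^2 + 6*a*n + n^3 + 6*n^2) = (-3*a*n - 21*a + n^2 + 7*n)/(4*a*n + 24*a + n^2 + 6*n)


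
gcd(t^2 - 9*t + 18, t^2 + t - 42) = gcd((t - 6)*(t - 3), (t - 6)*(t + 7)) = t - 6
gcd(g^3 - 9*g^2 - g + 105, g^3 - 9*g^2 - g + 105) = g^3 - 9*g^2 - g + 105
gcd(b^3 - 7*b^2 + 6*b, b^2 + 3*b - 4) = b - 1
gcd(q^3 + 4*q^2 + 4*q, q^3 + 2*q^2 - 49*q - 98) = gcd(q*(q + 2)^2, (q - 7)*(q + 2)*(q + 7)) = q + 2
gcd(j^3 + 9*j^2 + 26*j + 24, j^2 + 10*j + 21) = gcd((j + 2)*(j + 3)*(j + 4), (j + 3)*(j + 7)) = j + 3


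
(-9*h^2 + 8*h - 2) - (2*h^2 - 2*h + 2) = -11*h^2 + 10*h - 4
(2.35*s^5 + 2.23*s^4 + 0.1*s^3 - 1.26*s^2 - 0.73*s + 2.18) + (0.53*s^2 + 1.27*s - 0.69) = 2.35*s^5 + 2.23*s^4 + 0.1*s^3 - 0.73*s^2 + 0.54*s + 1.49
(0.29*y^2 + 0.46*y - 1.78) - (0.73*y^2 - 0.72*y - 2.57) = -0.44*y^2 + 1.18*y + 0.79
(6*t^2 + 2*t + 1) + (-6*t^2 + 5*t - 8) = 7*t - 7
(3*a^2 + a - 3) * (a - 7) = 3*a^3 - 20*a^2 - 10*a + 21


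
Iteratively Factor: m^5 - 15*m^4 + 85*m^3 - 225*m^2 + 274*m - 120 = (m - 3)*(m^4 - 12*m^3 + 49*m^2 - 78*m + 40) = (m - 5)*(m - 3)*(m^3 - 7*m^2 + 14*m - 8) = (m - 5)*(m - 3)*(m - 2)*(m^2 - 5*m + 4) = (m - 5)*(m - 4)*(m - 3)*(m - 2)*(m - 1)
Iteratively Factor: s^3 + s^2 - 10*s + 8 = (s - 2)*(s^2 + 3*s - 4) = (s - 2)*(s - 1)*(s + 4)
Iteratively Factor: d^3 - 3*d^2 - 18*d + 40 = (d - 2)*(d^2 - d - 20) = (d - 5)*(d - 2)*(d + 4)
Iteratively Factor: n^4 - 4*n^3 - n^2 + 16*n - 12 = (n - 1)*(n^3 - 3*n^2 - 4*n + 12) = (n - 1)*(n + 2)*(n^2 - 5*n + 6) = (n - 2)*(n - 1)*(n + 2)*(n - 3)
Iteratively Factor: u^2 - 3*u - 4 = (u + 1)*(u - 4)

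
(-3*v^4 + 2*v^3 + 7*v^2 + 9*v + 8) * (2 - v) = 3*v^5 - 8*v^4 - 3*v^3 + 5*v^2 + 10*v + 16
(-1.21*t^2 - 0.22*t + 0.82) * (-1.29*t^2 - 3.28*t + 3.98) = 1.5609*t^4 + 4.2526*t^3 - 5.152*t^2 - 3.5652*t + 3.2636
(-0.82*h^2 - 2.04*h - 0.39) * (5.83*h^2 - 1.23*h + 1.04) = -4.7806*h^4 - 10.8846*h^3 - 0.6173*h^2 - 1.6419*h - 0.4056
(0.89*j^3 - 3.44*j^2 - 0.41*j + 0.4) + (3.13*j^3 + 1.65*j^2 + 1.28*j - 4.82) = 4.02*j^3 - 1.79*j^2 + 0.87*j - 4.42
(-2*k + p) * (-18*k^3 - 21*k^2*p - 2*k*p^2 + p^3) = 36*k^4 + 24*k^3*p - 17*k^2*p^2 - 4*k*p^3 + p^4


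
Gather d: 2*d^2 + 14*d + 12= 2*d^2 + 14*d + 12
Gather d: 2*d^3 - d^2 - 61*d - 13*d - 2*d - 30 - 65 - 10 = 2*d^3 - d^2 - 76*d - 105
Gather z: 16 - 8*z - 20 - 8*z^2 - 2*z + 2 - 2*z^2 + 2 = -10*z^2 - 10*z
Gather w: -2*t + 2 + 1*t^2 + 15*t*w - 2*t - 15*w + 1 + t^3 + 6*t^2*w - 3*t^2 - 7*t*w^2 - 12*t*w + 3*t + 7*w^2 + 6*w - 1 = t^3 - 2*t^2 - t + w^2*(7 - 7*t) + w*(6*t^2 + 3*t - 9) + 2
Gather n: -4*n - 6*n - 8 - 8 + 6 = -10*n - 10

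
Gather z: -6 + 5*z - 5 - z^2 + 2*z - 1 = -z^2 + 7*z - 12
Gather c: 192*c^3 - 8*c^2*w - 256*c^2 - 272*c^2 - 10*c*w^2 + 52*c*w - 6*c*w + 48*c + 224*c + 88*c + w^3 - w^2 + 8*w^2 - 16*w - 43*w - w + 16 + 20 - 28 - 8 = 192*c^3 + c^2*(-8*w - 528) + c*(-10*w^2 + 46*w + 360) + w^3 + 7*w^2 - 60*w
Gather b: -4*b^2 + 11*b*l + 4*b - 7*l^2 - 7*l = -4*b^2 + b*(11*l + 4) - 7*l^2 - 7*l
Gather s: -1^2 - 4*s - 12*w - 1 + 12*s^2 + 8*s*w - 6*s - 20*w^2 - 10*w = 12*s^2 + s*(8*w - 10) - 20*w^2 - 22*w - 2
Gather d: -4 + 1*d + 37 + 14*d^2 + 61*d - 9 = 14*d^2 + 62*d + 24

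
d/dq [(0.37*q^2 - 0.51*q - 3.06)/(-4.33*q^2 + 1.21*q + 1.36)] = (-1.7606*q^2 - 25.4932*q + 3.009)/(18.7489*q^4 - 10.4786*q^3 - 10.3135*q^2 + 3.2912*q + 1.8496)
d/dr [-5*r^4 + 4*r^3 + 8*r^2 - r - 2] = -20*r^3 + 12*r^2 + 16*r - 1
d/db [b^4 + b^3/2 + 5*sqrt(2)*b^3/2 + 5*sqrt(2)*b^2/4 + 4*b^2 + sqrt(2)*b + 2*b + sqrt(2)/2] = 4*b^3 + 3*b^2/2 + 15*sqrt(2)*b^2/2 + 5*sqrt(2)*b/2 + 8*b + sqrt(2) + 2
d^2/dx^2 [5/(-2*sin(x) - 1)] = 10*(2*sin(x)^2 - sin(x) - 4)/(2*sin(x) + 1)^3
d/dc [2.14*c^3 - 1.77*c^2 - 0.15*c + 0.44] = 6.42*c^2 - 3.54*c - 0.15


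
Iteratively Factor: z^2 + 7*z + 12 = (z + 3)*(z + 4)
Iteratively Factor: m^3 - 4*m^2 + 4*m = (m - 2)*(m^2 - 2*m) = m*(m - 2)*(m - 2)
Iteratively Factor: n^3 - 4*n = (n)*(n^2 - 4) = n*(n + 2)*(n - 2)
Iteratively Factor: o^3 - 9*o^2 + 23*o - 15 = (o - 3)*(o^2 - 6*o + 5) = (o - 5)*(o - 3)*(o - 1)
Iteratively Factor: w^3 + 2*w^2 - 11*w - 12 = (w + 4)*(w^2 - 2*w - 3) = (w - 3)*(w + 4)*(w + 1)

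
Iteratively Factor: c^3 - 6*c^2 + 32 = (c - 4)*(c^2 - 2*c - 8) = (c - 4)^2*(c + 2)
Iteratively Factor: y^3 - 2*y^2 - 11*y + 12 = (y + 3)*(y^2 - 5*y + 4) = (y - 1)*(y + 3)*(y - 4)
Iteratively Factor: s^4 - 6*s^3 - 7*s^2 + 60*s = (s + 3)*(s^3 - 9*s^2 + 20*s) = (s - 5)*(s + 3)*(s^2 - 4*s) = (s - 5)*(s - 4)*(s + 3)*(s)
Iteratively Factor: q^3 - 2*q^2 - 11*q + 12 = (q + 3)*(q^2 - 5*q + 4) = (q - 4)*(q + 3)*(q - 1)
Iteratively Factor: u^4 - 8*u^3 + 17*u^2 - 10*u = (u - 1)*(u^3 - 7*u^2 + 10*u) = (u - 5)*(u - 1)*(u^2 - 2*u) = (u - 5)*(u - 2)*(u - 1)*(u)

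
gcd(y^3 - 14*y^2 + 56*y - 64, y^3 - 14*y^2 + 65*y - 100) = y - 4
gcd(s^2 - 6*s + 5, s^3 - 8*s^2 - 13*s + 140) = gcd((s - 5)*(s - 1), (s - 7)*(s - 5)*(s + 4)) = s - 5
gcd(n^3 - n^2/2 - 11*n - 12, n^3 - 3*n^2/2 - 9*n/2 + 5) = n + 2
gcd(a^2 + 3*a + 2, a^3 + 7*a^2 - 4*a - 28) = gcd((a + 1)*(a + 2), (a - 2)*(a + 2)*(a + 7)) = a + 2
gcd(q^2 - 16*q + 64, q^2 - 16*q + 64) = q^2 - 16*q + 64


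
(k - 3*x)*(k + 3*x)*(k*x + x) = k^3*x + k^2*x - 9*k*x^3 - 9*x^3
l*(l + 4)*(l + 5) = l^3 + 9*l^2 + 20*l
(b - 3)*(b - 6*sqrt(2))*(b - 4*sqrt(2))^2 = b^4 - 14*sqrt(2)*b^3 - 3*b^3 + 42*sqrt(2)*b^2 + 128*b^2 - 384*b - 192*sqrt(2)*b + 576*sqrt(2)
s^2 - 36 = (s - 6)*(s + 6)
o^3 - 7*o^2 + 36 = (o - 6)*(o - 3)*(o + 2)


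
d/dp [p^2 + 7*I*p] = 2*p + 7*I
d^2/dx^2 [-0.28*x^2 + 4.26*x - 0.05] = -0.560000000000000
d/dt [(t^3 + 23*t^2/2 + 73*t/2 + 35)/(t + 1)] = (4*t^3 + 29*t^2 + 46*t + 3)/(2*(t^2 + 2*t + 1))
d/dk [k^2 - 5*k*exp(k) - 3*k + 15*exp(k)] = -5*k*exp(k) + 2*k + 10*exp(k) - 3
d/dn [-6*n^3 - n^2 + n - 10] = -18*n^2 - 2*n + 1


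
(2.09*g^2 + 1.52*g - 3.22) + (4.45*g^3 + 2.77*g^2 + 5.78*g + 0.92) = 4.45*g^3 + 4.86*g^2 + 7.3*g - 2.3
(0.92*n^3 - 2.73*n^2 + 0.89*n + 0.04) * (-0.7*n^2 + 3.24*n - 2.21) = -0.644*n^5 + 4.8918*n^4 - 11.5014*n^3 + 8.8889*n^2 - 1.8373*n - 0.0884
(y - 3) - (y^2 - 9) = -y^2 + y + 6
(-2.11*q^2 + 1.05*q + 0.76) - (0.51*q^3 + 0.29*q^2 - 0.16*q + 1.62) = -0.51*q^3 - 2.4*q^2 + 1.21*q - 0.86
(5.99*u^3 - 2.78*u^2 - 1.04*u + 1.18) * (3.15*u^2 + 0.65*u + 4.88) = 18.8685*u^5 - 4.8635*u^4 + 24.1482*u^3 - 10.5254*u^2 - 4.3082*u + 5.7584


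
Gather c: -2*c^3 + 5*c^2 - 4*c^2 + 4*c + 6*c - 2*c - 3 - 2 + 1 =-2*c^3 + c^2 + 8*c - 4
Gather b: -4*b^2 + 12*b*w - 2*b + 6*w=-4*b^2 + b*(12*w - 2) + 6*w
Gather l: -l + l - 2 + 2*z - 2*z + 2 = 0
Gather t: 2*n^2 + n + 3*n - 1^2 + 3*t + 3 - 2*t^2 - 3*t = 2*n^2 + 4*n - 2*t^2 + 2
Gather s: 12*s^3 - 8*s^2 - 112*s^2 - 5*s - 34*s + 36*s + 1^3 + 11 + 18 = 12*s^3 - 120*s^2 - 3*s + 30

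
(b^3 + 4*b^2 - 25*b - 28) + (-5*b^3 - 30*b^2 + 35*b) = -4*b^3 - 26*b^2 + 10*b - 28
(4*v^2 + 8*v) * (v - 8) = 4*v^3 - 24*v^2 - 64*v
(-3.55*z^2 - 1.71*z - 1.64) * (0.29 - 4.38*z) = 15.549*z^3 + 6.4603*z^2 + 6.6873*z - 0.4756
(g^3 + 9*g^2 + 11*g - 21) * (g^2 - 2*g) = g^5 + 7*g^4 - 7*g^3 - 43*g^2 + 42*g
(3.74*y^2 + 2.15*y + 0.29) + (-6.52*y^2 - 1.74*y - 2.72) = -2.78*y^2 + 0.41*y - 2.43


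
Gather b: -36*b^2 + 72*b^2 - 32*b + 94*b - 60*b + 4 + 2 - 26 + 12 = 36*b^2 + 2*b - 8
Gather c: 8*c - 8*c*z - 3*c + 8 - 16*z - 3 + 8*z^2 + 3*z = c*(5 - 8*z) + 8*z^2 - 13*z + 5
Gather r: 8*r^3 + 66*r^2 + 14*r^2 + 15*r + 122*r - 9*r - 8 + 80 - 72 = 8*r^3 + 80*r^2 + 128*r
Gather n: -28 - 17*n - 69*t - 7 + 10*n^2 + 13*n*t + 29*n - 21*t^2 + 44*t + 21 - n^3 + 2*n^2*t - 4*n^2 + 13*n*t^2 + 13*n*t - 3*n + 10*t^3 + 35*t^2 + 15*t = -n^3 + n^2*(2*t + 6) + n*(13*t^2 + 26*t + 9) + 10*t^3 + 14*t^2 - 10*t - 14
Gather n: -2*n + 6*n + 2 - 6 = 4*n - 4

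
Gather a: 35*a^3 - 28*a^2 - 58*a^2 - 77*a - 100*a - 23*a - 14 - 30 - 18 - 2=35*a^3 - 86*a^2 - 200*a - 64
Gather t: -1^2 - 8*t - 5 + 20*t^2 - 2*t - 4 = 20*t^2 - 10*t - 10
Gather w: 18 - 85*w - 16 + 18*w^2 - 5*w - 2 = 18*w^2 - 90*w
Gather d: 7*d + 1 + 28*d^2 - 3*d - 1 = 28*d^2 + 4*d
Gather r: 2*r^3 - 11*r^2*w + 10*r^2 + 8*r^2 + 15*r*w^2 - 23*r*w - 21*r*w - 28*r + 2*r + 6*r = 2*r^3 + r^2*(18 - 11*w) + r*(15*w^2 - 44*w - 20)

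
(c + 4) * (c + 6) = c^2 + 10*c + 24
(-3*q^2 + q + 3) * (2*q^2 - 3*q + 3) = -6*q^4 + 11*q^3 - 6*q^2 - 6*q + 9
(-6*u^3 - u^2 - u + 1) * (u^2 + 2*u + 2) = -6*u^5 - 13*u^4 - 15*u^3 - 3*u^2 + 2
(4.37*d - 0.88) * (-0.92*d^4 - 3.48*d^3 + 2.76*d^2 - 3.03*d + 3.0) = -4.0204*d^5 - 14.398*d^4 + 15.1236*d^3 - 15.6699*d^2 + 15.7764*d - 2.64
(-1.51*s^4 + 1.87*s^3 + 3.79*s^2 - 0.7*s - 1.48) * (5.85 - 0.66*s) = 0.9966*s^5 - 10.0677*s^4 + 8.4381*s^3 + 22.6335*s^2 - 3.1182*s - 8.658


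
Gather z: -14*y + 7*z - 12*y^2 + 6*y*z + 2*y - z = -12*y^2 - 12*y + z*(6*y + 6)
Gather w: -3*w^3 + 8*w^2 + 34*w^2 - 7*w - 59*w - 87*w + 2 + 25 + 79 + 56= -3*w^3 + 42*w^2 - 153*w + 162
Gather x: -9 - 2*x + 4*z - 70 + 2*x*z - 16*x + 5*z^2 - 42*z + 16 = x*(2*z - 18) + 5*z^2 - 38*z - 63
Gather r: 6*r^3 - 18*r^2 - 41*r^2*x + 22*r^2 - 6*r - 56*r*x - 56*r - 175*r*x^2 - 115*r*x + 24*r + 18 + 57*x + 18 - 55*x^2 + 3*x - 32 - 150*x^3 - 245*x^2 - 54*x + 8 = 6*r^3 + r^2*(4 - 41*x) + r*(-175*x^2 - 171*x - 38) - 150*x^3 - 300*x^2 + 6*x + 12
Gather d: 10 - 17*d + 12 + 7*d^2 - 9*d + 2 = 7*d^2 - 26*d + 24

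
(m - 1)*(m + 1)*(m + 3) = m^3 + 3*m^2 - m - 3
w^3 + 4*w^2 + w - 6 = (w - 1)*(w + 2)*(w + 3)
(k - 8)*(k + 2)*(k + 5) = k^3 - k^2 - 46*k - 80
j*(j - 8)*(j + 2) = j^3 - 6*j^2 - 16*j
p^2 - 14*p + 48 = (p - 8)*(p - 6)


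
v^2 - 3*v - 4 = (v - 4)*(v + 1)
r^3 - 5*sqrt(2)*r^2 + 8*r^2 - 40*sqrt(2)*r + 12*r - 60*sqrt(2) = (r + 2)*(r + 6)*(r - 5*sqrt(2))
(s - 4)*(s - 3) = s^2 - 7*s + 12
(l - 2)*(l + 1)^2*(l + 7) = l^4 + 7*l^3 - 3*l^2 - 23*l - 14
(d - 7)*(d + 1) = d^2 - 6*d - 7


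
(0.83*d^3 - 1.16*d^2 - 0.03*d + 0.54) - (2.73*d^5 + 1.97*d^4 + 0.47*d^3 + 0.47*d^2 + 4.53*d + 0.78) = -2.73*d^5 - 1.97*d^4 + 0.36*d^3 - 1.63*d^2 - 4.56*d - 0.24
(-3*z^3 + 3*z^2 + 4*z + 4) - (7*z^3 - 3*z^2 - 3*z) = -10*z^3 + 6*z^2 + 7*z + 4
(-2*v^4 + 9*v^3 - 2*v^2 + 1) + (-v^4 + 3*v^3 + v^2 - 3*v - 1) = -3*v^4 + 12*v^3 - v^2 - 3*v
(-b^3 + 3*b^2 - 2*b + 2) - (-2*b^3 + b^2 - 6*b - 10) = b^3 + 2*b^2 + 4*b + 12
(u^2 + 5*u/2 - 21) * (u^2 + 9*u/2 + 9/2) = u^4 + 7*u^3 - 21*u^2/4 - 333*u/4 - 189/2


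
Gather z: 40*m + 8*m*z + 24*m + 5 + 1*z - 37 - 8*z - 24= 64*m + z*(8*m - 7) - 56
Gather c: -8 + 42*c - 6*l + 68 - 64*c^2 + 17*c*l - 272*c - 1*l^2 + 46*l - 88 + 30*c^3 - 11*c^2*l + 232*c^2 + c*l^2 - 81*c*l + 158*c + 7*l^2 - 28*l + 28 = 30*c^3 + c^2*(168 - 11*l) + c*(l^2 - 64*l - 72) + 6*l^2 + 12*l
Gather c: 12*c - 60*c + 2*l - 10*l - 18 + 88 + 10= -48*c - 8*l + 80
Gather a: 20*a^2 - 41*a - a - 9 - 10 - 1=20*a^2 - 42*a - 20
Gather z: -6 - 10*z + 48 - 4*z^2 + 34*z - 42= -4*z^2 + 24*z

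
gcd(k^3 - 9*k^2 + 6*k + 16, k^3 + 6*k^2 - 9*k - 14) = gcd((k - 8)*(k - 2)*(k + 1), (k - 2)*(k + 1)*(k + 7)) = k^2 - k - 2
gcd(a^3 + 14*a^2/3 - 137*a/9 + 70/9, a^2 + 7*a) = a + 7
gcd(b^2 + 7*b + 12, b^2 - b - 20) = b + 4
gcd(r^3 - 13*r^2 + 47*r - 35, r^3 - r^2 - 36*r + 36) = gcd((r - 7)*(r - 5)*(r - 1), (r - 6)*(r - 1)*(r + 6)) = r - 1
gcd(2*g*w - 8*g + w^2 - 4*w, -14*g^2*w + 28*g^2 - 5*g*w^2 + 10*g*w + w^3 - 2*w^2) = 2*g + w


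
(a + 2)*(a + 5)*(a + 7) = a^3 + 14*a^2 + 59*a + 70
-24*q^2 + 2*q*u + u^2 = (-4*q + u)*(6*q + u)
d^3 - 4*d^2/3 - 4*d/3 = d*(d - 2)*(d + 2/3)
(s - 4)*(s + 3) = s^2 - s - 12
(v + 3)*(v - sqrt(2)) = v^2 - sqrt(2)*v + 3*v - 3*sqrt(2)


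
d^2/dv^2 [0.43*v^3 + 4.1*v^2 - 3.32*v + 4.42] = 2.58*v + 8.2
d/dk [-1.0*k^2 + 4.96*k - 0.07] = 4.96 - 2.0*k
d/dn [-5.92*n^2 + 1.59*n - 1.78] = 1.59 - 11.84*n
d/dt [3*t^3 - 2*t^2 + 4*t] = 9*t^2 - 4*t + 4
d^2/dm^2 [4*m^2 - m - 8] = 8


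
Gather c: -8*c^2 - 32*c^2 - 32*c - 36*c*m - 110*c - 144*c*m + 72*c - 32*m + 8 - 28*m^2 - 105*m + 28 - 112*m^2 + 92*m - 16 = -40*c^2 + c*(-180*m - 70) - 140*m^2 - 45*m + 20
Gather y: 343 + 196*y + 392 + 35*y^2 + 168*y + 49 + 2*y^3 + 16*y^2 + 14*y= 2*y^3 + 51*y^2 + 378*y + 784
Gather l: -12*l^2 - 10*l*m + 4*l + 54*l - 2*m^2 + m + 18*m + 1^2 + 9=-12*l^2 + l*(58 - 10*m) - 2*m^2 + 19*m + 10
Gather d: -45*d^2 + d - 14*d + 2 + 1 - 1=-45*d^2 - 13*d + 2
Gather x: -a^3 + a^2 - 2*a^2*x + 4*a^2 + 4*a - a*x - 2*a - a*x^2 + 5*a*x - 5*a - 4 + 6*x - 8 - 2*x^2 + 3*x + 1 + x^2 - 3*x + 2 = -a^3 + 5*a^2 - 3*a + x^2*(-a - 1) + x*(-2*a^2 + 4*a + 6) - 9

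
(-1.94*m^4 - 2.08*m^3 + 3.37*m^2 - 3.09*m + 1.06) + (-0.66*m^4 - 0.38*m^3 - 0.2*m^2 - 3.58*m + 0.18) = -2.6*m^4 - 2.46*m^3 + 3.17*m^2 - 6.67*m + 1.24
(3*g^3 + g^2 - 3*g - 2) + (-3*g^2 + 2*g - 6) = 3*g^3 - 2*g^2 - g - 8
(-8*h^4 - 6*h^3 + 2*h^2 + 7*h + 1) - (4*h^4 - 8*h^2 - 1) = -12*h^4 - 6*h^3 + 10*h^2 + 7*h + 2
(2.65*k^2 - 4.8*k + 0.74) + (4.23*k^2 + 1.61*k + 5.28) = 6.88*k^2 - 3.19*k + 6.02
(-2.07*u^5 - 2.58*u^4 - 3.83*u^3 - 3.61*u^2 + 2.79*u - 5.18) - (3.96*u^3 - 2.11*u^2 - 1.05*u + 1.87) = -2.07*u^5 - 2.58*u^4 - 7.79*u^3 - 1.5*u^2 + 3.84*u - 7.05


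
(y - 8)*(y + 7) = y^2 - y - 56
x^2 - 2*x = x*(x - 2)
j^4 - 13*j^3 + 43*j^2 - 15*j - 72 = (j - 8)*(j - 3)^2*(j + 1)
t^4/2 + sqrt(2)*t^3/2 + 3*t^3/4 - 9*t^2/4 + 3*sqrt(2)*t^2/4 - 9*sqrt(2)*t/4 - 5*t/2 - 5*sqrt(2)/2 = (t/2 + 1/2)*(t - 2)*(t + 5/2)*(t + sqrt(2))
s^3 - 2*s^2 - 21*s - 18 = (s - 6)*(s + 1)*(s + 3)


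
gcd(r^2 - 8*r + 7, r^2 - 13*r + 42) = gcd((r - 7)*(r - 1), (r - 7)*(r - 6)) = r - 7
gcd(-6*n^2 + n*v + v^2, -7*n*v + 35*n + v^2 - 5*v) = 1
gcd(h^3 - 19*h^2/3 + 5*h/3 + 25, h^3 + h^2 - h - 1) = 1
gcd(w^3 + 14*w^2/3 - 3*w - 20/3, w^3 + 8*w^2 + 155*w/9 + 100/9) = w + 5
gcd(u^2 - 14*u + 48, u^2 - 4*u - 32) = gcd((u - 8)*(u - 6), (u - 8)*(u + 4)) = u - 8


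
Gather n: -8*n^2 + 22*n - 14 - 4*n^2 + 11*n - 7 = -12*n^2 + 33*n - 21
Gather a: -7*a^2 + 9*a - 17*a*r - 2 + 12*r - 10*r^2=-7*a^2 + a*(9 - 17*r) - 10*r^2 + 12*r - 2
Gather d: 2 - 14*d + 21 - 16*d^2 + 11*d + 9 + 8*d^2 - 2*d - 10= -8*d^2 - 5*d + 22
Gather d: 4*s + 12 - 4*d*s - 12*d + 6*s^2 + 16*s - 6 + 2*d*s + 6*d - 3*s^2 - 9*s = d*(-2*s - 6) + 3*s^2 + 11*s + 6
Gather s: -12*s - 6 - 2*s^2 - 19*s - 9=-2*s^2 - 31*s - 15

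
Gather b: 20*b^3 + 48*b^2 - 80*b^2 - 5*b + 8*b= 20*b^3 - 32*b^2 + 3*b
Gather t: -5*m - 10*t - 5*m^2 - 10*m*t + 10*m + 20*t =-5*m^2 + 5*m + t*(10 - 10*m)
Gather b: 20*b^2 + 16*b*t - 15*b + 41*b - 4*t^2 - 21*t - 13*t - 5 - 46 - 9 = 20*b^2 + b*(16*t + 26) - 4*t^2 - 34*t - 60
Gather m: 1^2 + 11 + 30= 42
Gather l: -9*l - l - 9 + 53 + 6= 50 - 10*l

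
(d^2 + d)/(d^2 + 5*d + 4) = d/(d + 4)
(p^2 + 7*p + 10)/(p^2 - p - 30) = (p + 2)/(p - 6)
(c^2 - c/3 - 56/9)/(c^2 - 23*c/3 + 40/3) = (c + 7/3)/(c - 5)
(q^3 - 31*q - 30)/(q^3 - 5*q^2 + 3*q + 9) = (q^2 - q - 30)/(q^2 - 6*q + 9)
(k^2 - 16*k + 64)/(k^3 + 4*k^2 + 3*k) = (k^2 - 16*k + 64)/(k*(k^2 + 4*k + 3))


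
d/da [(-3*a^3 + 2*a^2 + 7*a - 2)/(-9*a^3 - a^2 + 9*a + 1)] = (21*a^4 + 72*a^3 - 38*a^2 + 25)/(81*a^6 + 18*a^5 - 161*a^4 - 36*a^3 + 79*a^2 + 18*a + 1)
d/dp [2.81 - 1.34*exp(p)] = -1.34*exp(p)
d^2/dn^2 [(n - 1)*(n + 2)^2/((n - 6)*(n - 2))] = 8*(19*n^3 - 102*n^2 + 132*n + 56)/(n^6 - 24*n^5 + 228*n^4 - 1088*n^3 + 2736*n^2 - 3456*n + 1728)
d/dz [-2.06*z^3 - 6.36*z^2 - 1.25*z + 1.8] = -6.18*z^2 - 12.72*z - 1.25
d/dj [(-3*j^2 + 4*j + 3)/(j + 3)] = 3*(-j^2 - 6*j + 3)/(j^2 + 6*j + 9)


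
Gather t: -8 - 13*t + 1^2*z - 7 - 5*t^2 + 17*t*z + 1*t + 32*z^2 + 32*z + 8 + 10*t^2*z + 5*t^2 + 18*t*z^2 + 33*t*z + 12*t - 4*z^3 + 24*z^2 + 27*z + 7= 10*t^2*z + t*(18*z^2 + 50*z) - 4*z^3 + 56*z^2 + 60*z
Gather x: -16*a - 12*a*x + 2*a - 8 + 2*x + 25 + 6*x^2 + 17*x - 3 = -14*a + 6*x^2 + x*(19 - 12*a) + 14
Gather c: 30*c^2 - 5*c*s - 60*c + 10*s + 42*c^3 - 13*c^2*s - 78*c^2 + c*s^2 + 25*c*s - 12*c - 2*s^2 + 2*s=42*c^3 + c^2*(-13*s - 48) + c*(s^2 + 20*s - 72) - 2*s^2 + 12*s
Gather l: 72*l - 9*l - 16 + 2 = 63*l - 14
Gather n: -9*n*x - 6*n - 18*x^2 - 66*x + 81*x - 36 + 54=n*(-9*x - 6) - 18*x^2 + 15*x + 18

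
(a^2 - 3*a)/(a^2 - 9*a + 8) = a*(a - 3)/(a^2 - 9*a + 8)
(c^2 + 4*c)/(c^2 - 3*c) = (c + 4)/(c - 3)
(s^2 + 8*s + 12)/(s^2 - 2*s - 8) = (s + 6)/(s - 4)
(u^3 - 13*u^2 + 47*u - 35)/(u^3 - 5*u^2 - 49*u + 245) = (u - 1)/(u + 7)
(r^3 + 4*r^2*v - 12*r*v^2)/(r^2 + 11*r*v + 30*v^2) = r*(r - 2*v)/(r + 5*v)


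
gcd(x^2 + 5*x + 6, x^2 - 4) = x + 2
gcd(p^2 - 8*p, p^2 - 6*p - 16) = p - 8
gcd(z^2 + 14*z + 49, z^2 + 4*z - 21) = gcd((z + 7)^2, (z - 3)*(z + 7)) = z + 7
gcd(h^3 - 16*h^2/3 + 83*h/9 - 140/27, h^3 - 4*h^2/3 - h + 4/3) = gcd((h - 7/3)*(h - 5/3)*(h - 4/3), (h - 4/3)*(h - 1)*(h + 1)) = h - 4/3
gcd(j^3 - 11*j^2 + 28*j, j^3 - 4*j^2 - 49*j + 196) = j^2 - 11*j + 28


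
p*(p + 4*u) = p^2 + 4*p*u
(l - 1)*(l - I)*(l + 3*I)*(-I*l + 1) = -I*l^4 + 3*l^3 + I*l^3 - 3*l^2 - I*l^2 + 3*l + I*l - 3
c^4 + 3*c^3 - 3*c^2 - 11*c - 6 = (c - 2)*(c + 1)^2*(c + 3)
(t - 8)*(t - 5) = t^2 - 13*t + 40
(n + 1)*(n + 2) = n^2 + 3*n + 2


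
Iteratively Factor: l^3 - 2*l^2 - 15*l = (l + 3)*(l^2 - 5*l) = (l - 5)*(l + 3)*(l)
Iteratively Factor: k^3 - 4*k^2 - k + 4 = (k + 1)*(k^2 - 5*k + 4) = (k - 4)*(k + 1)*(k - 1)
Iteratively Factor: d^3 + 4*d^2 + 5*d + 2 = (d + 1)*(d^2 + 3*d + 2) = (d + 1)*(d + 2)*(d + 1)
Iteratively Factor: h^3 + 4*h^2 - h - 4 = (h + 1)*(h^2 + 3*h - 4) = (h + 1)*(h + 4)*(h - 1)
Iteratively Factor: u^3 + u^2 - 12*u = (u + 4)*(u^2 - 3*u) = (u - 3)*(u + 4)*(u)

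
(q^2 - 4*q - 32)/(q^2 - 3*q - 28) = (q - 8)/(q - 7)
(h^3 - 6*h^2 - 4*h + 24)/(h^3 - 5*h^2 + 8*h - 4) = (h^2 - 4*h - 12)/(h^2 - 3*h + 2)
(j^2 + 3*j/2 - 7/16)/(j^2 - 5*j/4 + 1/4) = (j + 7/4)/(j - 1)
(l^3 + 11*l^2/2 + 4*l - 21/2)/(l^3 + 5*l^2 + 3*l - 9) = (l + 7/2)/(l + 3)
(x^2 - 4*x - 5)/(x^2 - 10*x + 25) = (x + 1)/(x - 5)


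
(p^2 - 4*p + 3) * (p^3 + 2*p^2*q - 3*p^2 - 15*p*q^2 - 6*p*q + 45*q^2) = p^5 + 2*p^4*q - 7*p^4 - 15*p^3*q^2 - 14*p^3*q + 15*p^3 + 105*p^2*q^2 + 30*p^2*q - 9*p^2 - 225*p*q^2 - 18*p*q + 135*q^2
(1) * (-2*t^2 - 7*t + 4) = -2*t^2 - 7*t + 4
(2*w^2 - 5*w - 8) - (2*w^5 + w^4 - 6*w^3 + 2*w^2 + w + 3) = -2*w^5 - w^4 + 6*w^3 - 6*w - 11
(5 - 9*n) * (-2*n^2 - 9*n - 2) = 18*n^3 + 71*n^2 - 27*n - 10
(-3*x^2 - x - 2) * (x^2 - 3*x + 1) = -3*x^4 + 8*x^3 - 2*x^2 + 5*x - 2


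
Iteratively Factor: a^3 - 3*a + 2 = (a - 1)*(a^2 + a - 2) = (a - 1)*(a + 2)*(a - 1)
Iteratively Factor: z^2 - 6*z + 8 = (z - 4)*(z - 2)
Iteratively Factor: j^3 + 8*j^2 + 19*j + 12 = (j + 4)*(j^2 + 4*j + 3) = (j + 1)*(j + 4)*(j + 3)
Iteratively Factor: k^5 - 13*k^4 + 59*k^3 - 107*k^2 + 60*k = (k - 5)*(k^4 - 8*k^3 + 19*k^2 - 12*k) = (k - 5)*(k - 4)*(k^3 - 4*k^2 + 3*k) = k*(k - 5)*(k - 4)*(k^2 - 4*k + 3) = k*(k - 5)*(k - 4)*(k - 1)*(k - 3)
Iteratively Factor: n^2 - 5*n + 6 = (n - 2)*(n - 3)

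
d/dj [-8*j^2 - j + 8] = -16*j - 1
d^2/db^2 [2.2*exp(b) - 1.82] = 2.2*exp(b)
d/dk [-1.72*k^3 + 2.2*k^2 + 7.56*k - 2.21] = -5.16*k^2 + 4.4*k + 7.56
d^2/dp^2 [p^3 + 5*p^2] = 6*p + 10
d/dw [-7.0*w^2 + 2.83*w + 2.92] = 2.83 - 14.0*w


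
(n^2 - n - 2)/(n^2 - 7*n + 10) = (n + 1)/(n - 5)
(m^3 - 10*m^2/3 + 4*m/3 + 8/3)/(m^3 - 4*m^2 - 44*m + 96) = (3*m^2 - 4*m - 4)/(3*(m^2 - 2*m - 48))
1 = 1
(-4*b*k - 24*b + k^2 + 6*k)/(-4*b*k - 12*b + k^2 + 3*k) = (k + 6)/(k + 3)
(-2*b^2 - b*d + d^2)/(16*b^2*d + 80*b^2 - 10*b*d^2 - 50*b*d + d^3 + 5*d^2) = (-b - d)/(8*b*d + 40*b - d^2 - 5*d)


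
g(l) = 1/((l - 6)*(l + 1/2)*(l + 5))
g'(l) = -1/((l - 6)*(l + 1/2)*(l + 5)^2) - 1/((l - 6)*(l + 1/2)^2*(l + 5)) - 1/((l - 6)^2*(l + 1/2)*(l + 5)) = 2*(-6*l^2 + 2*l + 61)/(4*l^6 - 4*l^5 - 243*l^4 + 2*l^3 + 3781*l^2 + 3660*l + 900)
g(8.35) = 0.00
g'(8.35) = -0.00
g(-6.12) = -0.01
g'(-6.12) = -0.02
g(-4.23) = 0.03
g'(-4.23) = -0.03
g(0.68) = -0.03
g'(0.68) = 0.02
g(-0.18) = -0.10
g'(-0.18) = 0.33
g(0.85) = -0.02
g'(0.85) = 0.02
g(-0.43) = -0.49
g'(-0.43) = 6.98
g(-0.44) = -0.57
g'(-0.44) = 9.50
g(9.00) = 0.00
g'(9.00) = 0.00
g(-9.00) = 0.00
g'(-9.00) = 0.00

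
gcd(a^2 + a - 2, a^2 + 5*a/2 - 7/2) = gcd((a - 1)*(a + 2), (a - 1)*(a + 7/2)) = a - 1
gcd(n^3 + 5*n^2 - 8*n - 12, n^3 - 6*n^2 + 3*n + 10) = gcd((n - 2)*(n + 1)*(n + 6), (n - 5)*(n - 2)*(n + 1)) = n^2 - n - 2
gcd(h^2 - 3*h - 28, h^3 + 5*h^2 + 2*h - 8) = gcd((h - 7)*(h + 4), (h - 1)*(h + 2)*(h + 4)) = h + 4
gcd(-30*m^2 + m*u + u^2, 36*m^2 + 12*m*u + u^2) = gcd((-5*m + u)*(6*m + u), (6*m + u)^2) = 6*m + u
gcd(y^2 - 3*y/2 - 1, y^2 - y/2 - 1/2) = y + 1/2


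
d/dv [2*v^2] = 4*v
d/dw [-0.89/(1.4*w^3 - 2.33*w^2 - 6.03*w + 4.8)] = (3.738*w^2 - 4.1474*w - 5.3667)/(1.4*w^3 - 2.33*w^2 - 6.03*w + 4.8)^2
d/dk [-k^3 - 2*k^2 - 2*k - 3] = -3*k^2 - 4*k - 2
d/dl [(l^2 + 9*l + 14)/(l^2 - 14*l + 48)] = (-23*l^2 + 68*l + 628)/(l^4 - 28*l^3 + 292*l^2 - 1344*l + 2304)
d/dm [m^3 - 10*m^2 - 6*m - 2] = 3*m^2 - 20*m - 6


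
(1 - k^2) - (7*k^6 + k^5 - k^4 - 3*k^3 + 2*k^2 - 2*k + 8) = -7*k^6 - k^5 + k^4 + 3*k^3 - 3*k^2 + 2*k - 7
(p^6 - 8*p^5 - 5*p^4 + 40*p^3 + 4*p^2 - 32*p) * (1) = p^6 - 8*p^5 - 5*p^4 + 40*p^3 + 4*p^2 - 32*p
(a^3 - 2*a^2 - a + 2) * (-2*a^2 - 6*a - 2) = -2*a^5 - 2*a^4 + 12*a^3 + 6*a^2 - 10*a - 4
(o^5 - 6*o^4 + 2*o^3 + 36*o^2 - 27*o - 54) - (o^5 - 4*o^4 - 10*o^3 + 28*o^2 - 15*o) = -2*o^4 + 12*o^3 + 8*o^2 - 12*o - 54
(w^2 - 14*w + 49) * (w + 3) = w^3 - 11*w^2 + 7*w + 147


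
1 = 1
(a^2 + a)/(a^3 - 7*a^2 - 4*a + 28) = a*(a + 1)/(a^3 - 7*a^2 - 4*a + 28)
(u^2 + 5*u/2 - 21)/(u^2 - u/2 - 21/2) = (u + 6)/(u + 3)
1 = 1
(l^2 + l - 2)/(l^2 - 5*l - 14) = (l - 1)/(l - 7)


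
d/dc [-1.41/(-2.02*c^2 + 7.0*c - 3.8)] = (9.87 - 5.6964*c)/(2.02*c^2 - 7.0*c + 3.8)^2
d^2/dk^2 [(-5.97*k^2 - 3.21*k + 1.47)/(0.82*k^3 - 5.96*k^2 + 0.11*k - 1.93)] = (-8.02845600000001*k^6 - 12.950424*k^5 + 109.219572*k^4 - 482.518104*k^3 + 665.16462*k^2 + 229.720068*k - 79.62093)/(0.551368*k^9 - 12.022512*k^8 + 87.605028*k^7 - 218.827484*k^6 + 68.34567*k^5 - 206.930928*k^4 + 16.756433*k^3 - 66.671271*k^2 + 1.229217*k - 7.189057)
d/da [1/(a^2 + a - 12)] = (-2*a - 1)/(a^2 + a - 12)^2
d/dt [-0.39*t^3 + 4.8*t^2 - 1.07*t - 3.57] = -1.17*t^2 + 9.6*t - 1.07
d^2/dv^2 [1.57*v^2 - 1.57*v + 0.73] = 3.14000000000000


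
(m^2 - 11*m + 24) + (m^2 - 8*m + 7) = 2*m^2 - 19*m + 31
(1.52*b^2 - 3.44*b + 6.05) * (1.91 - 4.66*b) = -7.0832*b^3 + 18.9336*b^2 - 34.7634*b + 11.5555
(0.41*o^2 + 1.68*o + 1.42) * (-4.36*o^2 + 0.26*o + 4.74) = -1.7876*o^4 - 7.2182*o^3 - 3.811*o^2 + 8.3324*o + 6.7308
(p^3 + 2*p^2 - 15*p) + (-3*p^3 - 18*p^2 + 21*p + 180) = -2*p^3 - 16*p^2 + 6*p + 180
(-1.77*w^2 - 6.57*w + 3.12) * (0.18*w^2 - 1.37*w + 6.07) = -0.3186*w^4 + 1.2423*w^3 - 1.1814*w^2 - 44.1543*w + 18.9384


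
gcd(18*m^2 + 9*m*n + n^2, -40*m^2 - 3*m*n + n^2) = 1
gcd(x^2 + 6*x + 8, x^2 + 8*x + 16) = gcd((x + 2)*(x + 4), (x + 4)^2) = x + 4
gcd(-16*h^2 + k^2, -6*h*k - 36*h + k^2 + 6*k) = 1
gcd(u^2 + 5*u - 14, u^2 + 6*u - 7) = u + 7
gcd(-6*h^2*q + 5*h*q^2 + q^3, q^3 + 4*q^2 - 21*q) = q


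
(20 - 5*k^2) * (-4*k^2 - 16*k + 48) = 20*k^4 + 80*k^3 - 320*k^2 - 320*k + 960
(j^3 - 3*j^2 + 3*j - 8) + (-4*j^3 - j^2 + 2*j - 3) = -3*j^3 - 4*j^2 + 5*j - 11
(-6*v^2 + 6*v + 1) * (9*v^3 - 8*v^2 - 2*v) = -54*v^5 + 102*v^4 - 27*v^3 - 20*v^2 - 2*v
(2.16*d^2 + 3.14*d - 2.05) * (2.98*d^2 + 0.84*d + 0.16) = 6.4368*d^4 + 11.1716*d^3 - 3.1258*d^2 - 1.2196*d - 0.328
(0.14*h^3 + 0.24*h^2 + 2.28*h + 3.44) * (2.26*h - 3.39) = 0.3164*h^4 + 0.0677999999999998*h^3 + 4.3392*h^2 + 0.0451999999999995*h - 11.6616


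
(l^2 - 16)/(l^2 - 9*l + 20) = (l + 4)/(l - 5)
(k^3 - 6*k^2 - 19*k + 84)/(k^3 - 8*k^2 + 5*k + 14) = (k^2 + k - 12)/(k^2 - k - 2)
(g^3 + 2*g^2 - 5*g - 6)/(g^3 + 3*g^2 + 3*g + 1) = (g^2 + g - 6)/(g^2 + 2*g + 1)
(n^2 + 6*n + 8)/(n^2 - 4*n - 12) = (n + 4)/(n - 6)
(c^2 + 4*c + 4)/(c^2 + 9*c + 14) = (c + 2)/(c + 7)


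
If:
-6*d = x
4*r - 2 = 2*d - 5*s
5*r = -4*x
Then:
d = -x/6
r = -4*x/5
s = 43*x/75 + 2/5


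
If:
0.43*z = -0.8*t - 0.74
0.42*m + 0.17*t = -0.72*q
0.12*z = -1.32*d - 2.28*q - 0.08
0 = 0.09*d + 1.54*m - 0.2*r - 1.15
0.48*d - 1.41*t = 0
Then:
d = -1.57890625*z - 2.7171875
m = -1.25924968671679*z - 2.26220238095238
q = 0.861472039473684*z + 1.53802083333333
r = -10.4067304002193*z - 24.3916927083333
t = -0.5375*z - 0.925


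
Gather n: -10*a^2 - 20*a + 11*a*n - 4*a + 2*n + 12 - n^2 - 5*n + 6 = -10*a^2 - 24*a - n^2 + n*(11*a - 3) + 18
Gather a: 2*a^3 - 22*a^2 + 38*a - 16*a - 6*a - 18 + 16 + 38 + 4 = 2*a^3 - 22*a^2 + 16*a + 40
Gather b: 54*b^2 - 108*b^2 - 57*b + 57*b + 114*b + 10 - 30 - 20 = -54*b^2 + 114*b - 40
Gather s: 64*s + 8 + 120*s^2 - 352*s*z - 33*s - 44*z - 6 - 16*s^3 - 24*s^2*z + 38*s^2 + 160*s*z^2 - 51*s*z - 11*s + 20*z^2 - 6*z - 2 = -16*s^3 + s^2*(158 - 24*z) + s*(160*z^2 - 403*z + 20) + 20*z^2 - 50*z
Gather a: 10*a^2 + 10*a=10*a^2 + 10*a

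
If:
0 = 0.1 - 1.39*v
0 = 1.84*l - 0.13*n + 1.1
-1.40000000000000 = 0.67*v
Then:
No Solution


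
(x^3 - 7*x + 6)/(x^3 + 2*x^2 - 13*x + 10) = (x + 3)/(x + 5)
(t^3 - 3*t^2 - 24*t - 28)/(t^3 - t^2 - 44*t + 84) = (t^3 - 3*t^2 - 24*t - 28)/(t^3 - t^2 - 44*t + 84)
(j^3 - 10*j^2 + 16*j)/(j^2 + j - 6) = j*(j - 8)/(j + 3)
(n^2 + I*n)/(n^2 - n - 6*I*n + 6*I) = n*(n + I)/(n^2 - n - 6*I*n + 6*I)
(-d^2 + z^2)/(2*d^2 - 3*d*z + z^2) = (d + z)/(-2*d + z)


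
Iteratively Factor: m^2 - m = (m)*(m - 1)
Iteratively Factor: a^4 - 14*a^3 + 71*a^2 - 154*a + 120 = (a - 2)*(a^3 - 12*a^2 + 47*a - 60) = (a - 4)*(a - 2)*(a^2 - 8*a + 15) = (a - 4)*(a - 3)*(a - 2)*(a - 5)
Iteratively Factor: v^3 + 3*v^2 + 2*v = (v)*(v^2 + 3*v + 2) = v*(v + 2)*(v + 1)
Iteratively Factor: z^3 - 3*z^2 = (z)*(z^2 - 3*z) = z*(z - 3)*(z)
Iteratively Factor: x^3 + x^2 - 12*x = (x)*(x^2 + x - 12) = x*(x + 4)*(x - 3)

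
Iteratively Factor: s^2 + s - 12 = (s - 3)*(s + 4)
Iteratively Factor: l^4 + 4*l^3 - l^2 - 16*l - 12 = (l + 1)*(l^3 + 3*l^2 - 4*l - 12) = (l + 1)*(l + 2)*(l^2 + l - 6) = (l + 1)*(l + 2)*(l + 3)*(l - 2)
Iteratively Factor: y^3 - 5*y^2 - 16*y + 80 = (y - 5)*(y^2 - 16) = (y - 5)*(y - 4)*(y + 4)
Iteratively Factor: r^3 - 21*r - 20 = (r + 4)*(r^2 - 4*r - 5) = (r + 1)*(r + 4)*(r - 5)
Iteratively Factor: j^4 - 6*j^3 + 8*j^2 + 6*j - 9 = (j - 3)*(j^3 - 3*j^2 - j + 3) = (j - 3)^2*(j^2 - 1) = (j - 3)^2*(j - 1)*(j + 1)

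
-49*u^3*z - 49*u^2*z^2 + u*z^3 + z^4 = z*(-7*u + z)*(u + z)*(7*u + z)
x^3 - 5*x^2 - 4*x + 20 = (x - 5)*(x - 2)*(x + 2)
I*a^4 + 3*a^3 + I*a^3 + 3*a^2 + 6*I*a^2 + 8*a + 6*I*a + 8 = (a + 1)*(a - 4*I)*(a + 2*I)*(I*a + 1)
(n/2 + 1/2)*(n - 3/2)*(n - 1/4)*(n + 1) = n^4/2 + n^3/8 - 17*n^2/16 - n/2 + 3/16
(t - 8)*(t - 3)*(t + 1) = t^3 - 10*t^2 + 13*t + 24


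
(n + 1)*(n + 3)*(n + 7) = n^3 + 11*n^2 + 31*n + 21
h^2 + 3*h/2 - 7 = (h - 2)*(h + 7/2)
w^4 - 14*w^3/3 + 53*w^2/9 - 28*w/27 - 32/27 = (w - 8/3)*(w - 4/3)*(w - 1)*(w + 1/3)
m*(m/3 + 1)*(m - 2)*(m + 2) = m^4/3 + m^3 - 4*m^2/3 - 4*m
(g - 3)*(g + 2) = g^2 - g - 6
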